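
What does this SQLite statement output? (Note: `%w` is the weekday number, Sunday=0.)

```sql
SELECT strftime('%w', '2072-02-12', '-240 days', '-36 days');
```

First apply '-240 days', '-36 days': 2072-02-12 → 2071-05-12.
2071-05-12 is a Tuesday; with Sunday=0 that is 2.

2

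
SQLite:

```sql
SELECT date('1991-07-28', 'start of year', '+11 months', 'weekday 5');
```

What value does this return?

1991-12-06

`start of year` rewinds 1991-07-28 to 1991-01-01.
Adding +11 months to 1991-01-01 gives 1991-12-01.
`weekday 5` advances to the next Friday; 1991-12-01 is a Sunday, so it moves forward to 1991-12-06.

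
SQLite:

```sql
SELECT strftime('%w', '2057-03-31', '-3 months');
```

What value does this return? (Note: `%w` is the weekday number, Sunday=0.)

0

First apply '-3 months': 2057-03-31 → 2056-12-31.
2056-12-31 is a Sunday; with Sunday=0 that is 0.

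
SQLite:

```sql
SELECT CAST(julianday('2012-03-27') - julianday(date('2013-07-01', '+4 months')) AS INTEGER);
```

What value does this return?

-584

Adding +4 months to 2013-07-01 gives 2013-11-01.
4 days remain in March 2012 after the 27th (31 − 27).
Full months from April 2012 through October 2013 contribute their day counts.
Then 1 day into November 2013.
Total: 4 + 30 + 31 + 30 + 31 + 31 + 30 + 31 + 30 + 31 + 31 + 28 + 31 + 30 + 31 + 30 + 31 + 31 + 30 + 31 + 1 = 584.
The subtraction is earlier − later, so the result is −584 → -584.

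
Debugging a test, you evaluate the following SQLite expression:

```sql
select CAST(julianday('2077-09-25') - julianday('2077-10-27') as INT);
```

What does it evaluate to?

5 days remain in September 2077 after the 25th (30 − 25).
Then 27 days into October 2077.
Total: 5 + 27 = 32.
The subtraction is earlier − later, so the result is −32 → -32.

-32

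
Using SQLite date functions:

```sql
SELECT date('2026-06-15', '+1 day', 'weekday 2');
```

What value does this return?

2026-06-16

Advancing 1 more day within June lands on 2026-06-16.
`weekday 2` advances to the next Tuesday; 2026-06-16 is already a Tuesday, so it stays at 2026-06-16.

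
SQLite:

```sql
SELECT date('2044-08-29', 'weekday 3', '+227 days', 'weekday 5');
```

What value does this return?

`weekday 3` advances to the next Wednesday; 2044-08-29 is a Monday, so it moves forward to 2044-08-31.
Applying '+227 days' to 2044-08-31: counting 227 days forward gives 2045-04-15.
`weekday 5` advances to the next Friday; 2045-04-15 is a Saturday, so it moves forward to 2045-04-21.

2045-04-21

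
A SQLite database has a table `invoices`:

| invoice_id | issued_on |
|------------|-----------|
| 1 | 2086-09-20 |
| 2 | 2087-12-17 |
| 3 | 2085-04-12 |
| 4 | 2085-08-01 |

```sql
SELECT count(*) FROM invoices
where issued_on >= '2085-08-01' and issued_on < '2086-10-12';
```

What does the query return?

Rows in [2085-08-01, 2086-10-12): 2086-09-20, 2085-08-01 → 2 rows.

2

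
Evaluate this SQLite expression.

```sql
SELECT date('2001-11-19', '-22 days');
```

Going back 19 days from 2001-11-19 reaches 2001-10-31 (last day of October, 31 days).
Going back 3 days within October lands on 2001-10-28.

2001-10-28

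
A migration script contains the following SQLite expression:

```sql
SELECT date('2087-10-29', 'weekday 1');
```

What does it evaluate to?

2087-11-03

`weekday 1` advances to the next Monday; 2087-10-29 is a Wednesday, so it moves forward to 2087-11-03.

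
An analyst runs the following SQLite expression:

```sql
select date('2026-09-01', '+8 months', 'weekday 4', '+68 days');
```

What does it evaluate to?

2027-07-13

Adding +8 months to 2026-09-01 gives 2027-05-01.
`weekday 4` advances to the next Thursday; 2027-05-01 is a Saturday, so it moves forward to 2027-05-06.
Applying '+68 days' to 2027-05-06: counting 68 days forward gives 2027-07-13.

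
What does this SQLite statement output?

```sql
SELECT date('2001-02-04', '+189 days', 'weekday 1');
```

Applying '+189 days' to 2001-02-04: counting 189 days forward gives 2001-08-12.
`weekday 1` advances to the next Monday; 2001-08-12 is a Sunday, so it moves forward to 2001-08-13.

2001-08-13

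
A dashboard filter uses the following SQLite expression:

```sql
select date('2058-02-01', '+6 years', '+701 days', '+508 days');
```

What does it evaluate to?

Adding +6 years to 2058-02-01 gives 2064-02-01.
Applying '+701 days' to 2064-02-01: counting 701 days forward gives 2066-01-02.
Applying '+508 days' to 2066-01-02: counting 508 days forward gives 2067-05-25.

2067-05-25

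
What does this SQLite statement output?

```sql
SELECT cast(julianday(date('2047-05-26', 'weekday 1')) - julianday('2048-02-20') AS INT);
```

-269

`weekday 1` advances to the next Monday; 2047-05-26 is a Sunday, so it moves forward to 2047-05-27.
4 days remain in May 2047 after the 27th (31 − 27).
Full months from June 2047 through January 2048 contribute their day counts.
Then 20 days into February 2048.
Total: 4 + 30 + 31 + 31 + 30 + 31 + 30 + 31 + 31 + 20 = 269.
The subtraction is earlier − later, so the result is −269 → -269.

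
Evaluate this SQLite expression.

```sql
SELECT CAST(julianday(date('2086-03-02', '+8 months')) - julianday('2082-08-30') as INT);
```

Adding +8 months to 2086-03-02 gives 2086-11-02.
1 day remains in August 2082 after the 30th (31 − 30).
Full months from September 2082 through October 2086 contribute their day counts.
Then 2 days into November 2086.
Total: 1 + 30 + 31 + 30 + 31 + 31 + 28 + 31 + 30 + 31 + 30 + 31 + 31 + 30 + 31 + 30 + 31 + 31 + 29 + 31 + 30 + 31 + 30 + 31 + 31 + 30 + 31 + 30 + 31 + 31 + 28 + 31 + 30 + 31 + 30 + 31 + 31 + 30 + 31 + 30 + 31 + 31 + 28 + 31 + 30 + 31 + 30 + 31 + 31 + 30 + 31 + 2 = 1525.

1525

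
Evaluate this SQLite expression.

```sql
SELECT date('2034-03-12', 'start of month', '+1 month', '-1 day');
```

`start of month` rewinds 2034-03-12 to 2034-03-01.
Adding +1 month to 2034-03-01 gives 2034-04-01.
Going back 1 day from 2034-04-01 reaches 2034-03-31 (last day of March, 31 days).

2034-03-31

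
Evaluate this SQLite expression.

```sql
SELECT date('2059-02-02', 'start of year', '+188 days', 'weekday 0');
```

2059-07-13

`start of year` rewinds 2059-02-02 to 2059-01-01.
Applying '+188 days' to 2059-01-01: counting 188 days forward gives 2059-07-08.
`weekday 0` advances to the next Sunday; 2059-07-08 is a Tuesday, so it moves forward to 2059-07-13.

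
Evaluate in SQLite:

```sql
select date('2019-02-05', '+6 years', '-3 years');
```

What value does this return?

2022-02-05

Adding +6 years to 2019-02-05 gives 2025-02-05.
Adding -3 years to 2025-02-05 gives 2022-02-05.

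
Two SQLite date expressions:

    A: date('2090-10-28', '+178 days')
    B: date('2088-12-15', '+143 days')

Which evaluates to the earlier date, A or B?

A = 2091-04-24.
B = 2089-05-07.
B is earlier.

B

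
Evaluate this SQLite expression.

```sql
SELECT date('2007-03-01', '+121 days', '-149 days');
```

2007-02-01

Applying '+121 days' to 2007-03-01: counting 121 days forward gives 2007-06-30.
Applying '-149 days' to 2007-06-30: counting 149 days back gives 2007-02-01.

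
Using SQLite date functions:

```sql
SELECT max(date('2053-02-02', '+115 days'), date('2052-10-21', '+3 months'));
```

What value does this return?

date('2053-02-02', '+115 days') → 2053-05-28.
date('2052-10-21', '+3 months') → 2053-01-21.
Later of the two is 2053-05-28.

2053-05-28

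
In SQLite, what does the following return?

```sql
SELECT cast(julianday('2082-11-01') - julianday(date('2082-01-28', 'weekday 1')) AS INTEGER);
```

`weekday 1` advances to the next Monday; 2082-01-28 is a Wednesday, so it moves forward to 2082-02-02.
26 days remain in February 2082 after the 2nd (28 − 2).
Full months from March 2082 through October 2082 contribute their day counts.
Then 1 day into November 2082.
Total: 26 + 31 + 30 + 31 + 30 + 31 + 31 + 30 + 31 + 1 = 272.

272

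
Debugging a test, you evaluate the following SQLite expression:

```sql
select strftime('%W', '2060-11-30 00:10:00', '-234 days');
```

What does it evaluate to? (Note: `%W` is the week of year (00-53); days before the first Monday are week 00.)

14

First apply '-234 days': 2060-11-30 00:10:00 → 2060-04-10 00:10:00.
2060-04-10 is a Saturday. SQLite's %W counts Mondays since the year started; the result is 14.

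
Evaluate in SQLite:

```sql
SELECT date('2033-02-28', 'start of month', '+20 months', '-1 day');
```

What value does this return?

`start of month` rewinds 2033-02-28 to 2033-02-01.
Adding +20 months to 2033-02-01 gives 2034-10-01.
Going back 1 day from 2034-10-01 reaches 2034-09-30 (last day of September, 30 days).

2034-09-30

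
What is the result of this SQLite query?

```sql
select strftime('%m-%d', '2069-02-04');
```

02-04

`%m-%d` extracts the month-day: 02-04.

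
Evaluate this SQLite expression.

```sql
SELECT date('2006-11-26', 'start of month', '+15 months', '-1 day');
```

`start of month` rewinds 2006-11-26 to 2006-11-01.
Adding +15 months to 2006-11-01 gives 2008-02-01.
Going back 1 day from 2008-02-01 reaches 2008-01-31 (last day of January, 31 days).

2008-01-31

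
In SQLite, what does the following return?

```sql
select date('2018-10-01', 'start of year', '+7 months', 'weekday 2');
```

2018-08-07

`start of year` rewinds 2018-10-01 to 2018-01-01.
Adding +7 months to 2018-01-01 gives 2018-08-01.
`weekday 2` advances to the next Tuesday; 2018-08-01 is a Wednesday, so it moves forward to 2018-08-07.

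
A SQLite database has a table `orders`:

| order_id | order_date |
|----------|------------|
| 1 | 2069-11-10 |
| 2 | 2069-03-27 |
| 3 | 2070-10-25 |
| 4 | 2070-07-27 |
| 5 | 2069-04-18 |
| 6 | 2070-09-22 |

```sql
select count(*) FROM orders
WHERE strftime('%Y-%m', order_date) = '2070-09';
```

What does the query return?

Rows with year-month 2070-09: 2070-09-22 → 1.

1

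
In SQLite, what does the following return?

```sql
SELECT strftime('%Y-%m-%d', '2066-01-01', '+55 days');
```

2066-02-25

First apply '+55 days': 2066-01-01 → 2066-02-25.
`%Y-%m-%d` extracts the ISO date: 2066-02-25.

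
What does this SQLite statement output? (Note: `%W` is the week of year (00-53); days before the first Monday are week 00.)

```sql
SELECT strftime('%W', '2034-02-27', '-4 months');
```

43

First apply '-4 months': 2034-02-27 → 2033-10-27.
2033-10-27 is a Thursday. SQLite's %W counts Mondays since the year started; the result is 43.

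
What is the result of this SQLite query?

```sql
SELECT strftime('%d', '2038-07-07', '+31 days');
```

07

First apply '+31 days': 2038-07-07 → 2038-08-07.
`%d` extracts the 2-digit day of month: 07.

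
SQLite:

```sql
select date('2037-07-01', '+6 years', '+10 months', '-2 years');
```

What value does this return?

2042-05-01

Adding +6 years to 2037-07-01 gives 2043-07-01.
Adding +10 months to 2043-07-01 gives 2044-05-01.
Adding -2 years to 2044-05-01 gives 2042-05-01.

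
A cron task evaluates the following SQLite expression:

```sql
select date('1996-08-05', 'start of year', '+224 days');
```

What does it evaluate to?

`start of year` rewinds 1996-08-05 to 1996-01-01.
Applying '+224 days' to 1996-01-01: counting 224 days forward gives 1996-08-12.

1996-08-12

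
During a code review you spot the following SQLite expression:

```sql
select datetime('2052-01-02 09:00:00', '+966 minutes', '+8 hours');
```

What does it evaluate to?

2052-01-03 09:06:00

966 minutes = 16h 6m; +966 minutes from 2052-01-02 09:00:00 is 2052-01-03 01:06:00 (crosses midnight).
+8 hours from 2052-01-03 01:06:00 is 2052-01-03 09:06:00.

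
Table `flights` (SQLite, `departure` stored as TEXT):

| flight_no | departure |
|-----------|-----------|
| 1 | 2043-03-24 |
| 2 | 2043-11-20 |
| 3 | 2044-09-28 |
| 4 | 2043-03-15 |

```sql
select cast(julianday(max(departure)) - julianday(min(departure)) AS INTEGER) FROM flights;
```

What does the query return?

MIN = 2043-03-15, MAX = 2044-09-28.
16 days remain in March 2043 after the 15th (31 − 15).
Full months from April 2043 through August 2044 contribute their day counts.
Then 28 days into September 2044.
Total: 16 + 30 + 31 + 30 + 31 + 31 + 30 + 31 + 30 + 31 + 31 + 29 + 31 + 30 + 31 + 30 + 31 + 31 + 28 = 563.

563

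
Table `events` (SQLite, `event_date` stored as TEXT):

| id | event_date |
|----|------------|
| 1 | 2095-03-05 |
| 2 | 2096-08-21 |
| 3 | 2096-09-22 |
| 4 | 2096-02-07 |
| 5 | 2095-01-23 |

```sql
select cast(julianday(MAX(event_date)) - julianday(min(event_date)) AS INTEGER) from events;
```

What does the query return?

MIN = 2095-01-23, MAX = 2096-09-22.
8 days remain in January 2095 after the 23rd (31 − 23).
Full months from February 2095 through August 2096 contribute their day counts.
Then 22 days into September 2096.
Total: 8 + 28 + 31 + 30 + 31 + 30 + 31 + 31 + 30 + 31 + 30 + 31 + 31 + 29 + 31 + 30 + 31 + 30 + 31 + 31 + 22 = 608.

608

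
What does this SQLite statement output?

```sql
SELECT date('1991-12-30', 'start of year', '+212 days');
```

1991-08-01

`start of year` rewinds 1991-12-30 to 1991-01-01.
Applying '+212 days' to 1991-01-01: counting 212 days forward gives 1991-08-01.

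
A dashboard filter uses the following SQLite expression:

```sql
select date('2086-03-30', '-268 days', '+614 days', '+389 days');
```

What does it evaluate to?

2088-04-03

Applying '-268 days' to 2086-03-30: counting 268 days back gives 2085-07-05.
Applying '+614 days' to 2085-07-05: counting 614 days forward gives 2087-03-11.
Applying '+389 days' to 2087-03-11: counting 389 days forward gives 2088-04-03.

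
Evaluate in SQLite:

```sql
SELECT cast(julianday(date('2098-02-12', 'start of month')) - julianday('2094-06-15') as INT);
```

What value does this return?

1327

`start of month` rewinds 2098-02-12 to 2098-02-01.
15 days remain in June 2094 after the 15th (30 − 15).
Full months from July 2094 through January 2098 contribute their day counts.
Then 1 day into February 2098.
Total: 15 + 31 + 31 + 30 + 31 + 30 + 31 + 31 + 28 + 31 + 30 + 31 + 30 + 31 + 31 + 30 + 31 + 30 + 31 + 31 + 29 + 31 + 30 + 31 + 30 + 31 + 31 + 30 + 31 + 30 + 31 + 31 + 28 + 31 + 30 + 31 + 30 + 31 + 31 + 30 + 31 + 30 + 31 + 31 + 1 = 1327.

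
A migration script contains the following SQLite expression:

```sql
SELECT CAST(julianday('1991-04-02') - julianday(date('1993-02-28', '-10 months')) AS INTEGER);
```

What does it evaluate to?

-392

Adding -10 months to 1993-02-28 gives 1992-04-28.
28 days remain in April 1991 after the 2nd (30 − 2).
Full months from May 1991 through March 1992 contribute their day counts.
Then 28 days into April 1992.
Total: 28 + 31 + 30 + 31 + 31 + 30 + 31 + 30 + 31 + 31 + 29 + 31 + 28 = 392.
The subtraction is earlier − later, so the result is −392 → -392.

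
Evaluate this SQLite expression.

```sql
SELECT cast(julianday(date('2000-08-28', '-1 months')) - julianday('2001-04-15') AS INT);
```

-261

Adding -1 month to 2000-08-28 gives 2000-07-28.
3 days remain in July 2000 after the 28th (31 − 28).
Full months from August 2000 through March 2001 contribute their day counts.
Then 15 days into April 2001.
Total: 3 + 31 + 30 + 31 + 30 + 31 + 31 + 28 + 31 + 15 = 261.
The subtraction is earlier − later, so the result is −261 → -261.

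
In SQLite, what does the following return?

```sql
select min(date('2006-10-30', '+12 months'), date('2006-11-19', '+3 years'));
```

date('2006-10-30', '+12 months') → 2007-10-30.
date('2006-11-19', '+3 years') → 2009-11-19.
Earlier of the two is 2007-10-30.

2007-10-30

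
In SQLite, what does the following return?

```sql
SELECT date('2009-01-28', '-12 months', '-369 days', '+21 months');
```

2008-10-24

Adding -12 months to 2009-01-28 gives 2008-01-28.
Applying '-369 days' to 2008-01-28: counting 369 days back gives 2007-01-24.
Adding +21 months to 2007-01-24 gives 2008-10-24.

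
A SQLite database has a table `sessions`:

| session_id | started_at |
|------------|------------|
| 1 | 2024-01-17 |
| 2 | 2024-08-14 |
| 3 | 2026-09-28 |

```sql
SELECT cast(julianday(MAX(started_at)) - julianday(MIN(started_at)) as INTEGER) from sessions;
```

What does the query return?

MIN = 2024-01-17, MAX = 2026-09-28.
14 days remain in January 2024 after the 17th (31 − 17).
Full months from February 2024 through August 2026 contribute their day counts.
Then 28 days into September 2026.
Total: 14 + 29 + 31 + 30 + 31 + 30 + 31 + 31 + 30 + 31 + 30 + 31 + 31 + 28 + 31 + 30 + 31 + 30 + 31 + 31 + 30 + 31 + 30 + 31 + 31 + 28 + 31 + 30 + 31 + 30 + 31 + 31 + 28 = 985.

985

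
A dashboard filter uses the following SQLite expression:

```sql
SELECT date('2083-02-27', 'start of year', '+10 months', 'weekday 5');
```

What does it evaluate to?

`start of year` rewinds 2083-02-27 to 2083-01-01.
Adding +10 months to 2083-01-01 gives 2083-11-01.
`weekday 5` advances to the next Friday; 2083-11-01 is a Monday, so it moves forward to 2083-11-05.

2083-11-05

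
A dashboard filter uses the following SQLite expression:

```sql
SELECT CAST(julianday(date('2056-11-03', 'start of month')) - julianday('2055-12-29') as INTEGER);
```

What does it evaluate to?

`start of month` rewinds 2056-11-03 to 2056-11-01.
2 days remain in December 2055 after the 29th (31 − 29).
Full months from January 2056 through October 2056 contribute their day counts.
Then 1 day into November 2056.
Total: 2 + 31 + 29 + 31 + 30 + 31 + 30 + 31 + 31 + 30 + 31 + 1 = 308.

308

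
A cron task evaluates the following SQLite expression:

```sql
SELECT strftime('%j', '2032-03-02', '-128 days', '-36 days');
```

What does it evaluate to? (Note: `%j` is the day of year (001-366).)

263

First apply '-128 days', '-36 days': 2032-03-02 → 2031-09-20.
Day-of-year for 2031-09-20: days since 2031-01-01 inclusive = 263, zero-padded to 263.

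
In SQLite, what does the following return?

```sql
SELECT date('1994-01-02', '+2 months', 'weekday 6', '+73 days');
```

Adding +2 months to 1994-01-02 gives 1994-03-02.
`weekday 6` advances to the next Saturday; 1994-03-02 is a Wednesday, so it moves forward to 1994-03-05.
Applying '+73 days' to 1994-03-05: counting 73 days forward gives 1994-05-17.

1994-05-17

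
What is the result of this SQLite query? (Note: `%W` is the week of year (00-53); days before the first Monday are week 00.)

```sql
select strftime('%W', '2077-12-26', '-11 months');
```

First apply '-11 months': 2077-12-26 → 2077-01-26.
2077-01-26 is a Tuesday. SQLite's %W counts Mondays since the year started; the result is 04.

04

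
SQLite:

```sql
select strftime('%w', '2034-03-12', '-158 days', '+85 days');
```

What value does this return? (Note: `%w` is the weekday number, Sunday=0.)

First apply '-158 days', '+85 days': 2034-03-12 → 2033-12-29.
2033-12-29 is a Thursday; with Sunday=0 that is 4.

4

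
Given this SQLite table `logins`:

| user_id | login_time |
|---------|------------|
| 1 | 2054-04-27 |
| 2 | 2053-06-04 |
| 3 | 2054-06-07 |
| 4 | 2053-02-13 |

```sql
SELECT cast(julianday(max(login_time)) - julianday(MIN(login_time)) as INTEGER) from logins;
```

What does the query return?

MIN = 2053-02-13, MAX = 2054-06-07.
15 days remain in February 2053 after the 13th (28 − 13).
Full months from March 2053 through May 2054 contribute their day counts.
Then 7 days into June 2054.
Total: 15 + 31 + 30 + 31 + 30 + 31 + 31 + 30 + 31 + 30 + 31 + 31 + 28 + 31 + 30 + 31 + 7 = 479.

479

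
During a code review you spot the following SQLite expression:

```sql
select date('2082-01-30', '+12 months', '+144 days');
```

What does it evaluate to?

2083-06-23

Adding +12 months to 2082-01-30 gives 2083-01-30.
Applying '+144 days' to 2083-01-30: counting 144 days forward gives 2083-06-23.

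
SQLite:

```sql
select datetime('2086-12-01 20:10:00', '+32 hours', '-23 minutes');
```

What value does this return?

2086-12-03 03:47:00

+32 hours from 2086-12-01 20:10:00 is 2086-12-03 04:10:00 (crosses midnight).
-23 minutes from 2086-12-03 04:10:00 is 2086-12-03 03:47:00.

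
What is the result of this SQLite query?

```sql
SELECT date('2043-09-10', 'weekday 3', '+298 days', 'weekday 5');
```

`weekday 3` advances to the next Wednesday; 2043-09-10 is a Thursday, so it moves forward to 2043-09-16.
Applying '+298 days' to 2043-09-16: counting 298 days forward gives 2044-07-10.
`weekday 5` advances to the next Friday; 2044-07-10 is a Sunday, so it moves forward to 2044-07-15.

2044-07-15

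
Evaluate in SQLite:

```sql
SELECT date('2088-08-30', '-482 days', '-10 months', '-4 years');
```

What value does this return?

2082-07-06

Applying '-482 days' to 2088-08-30: counting 482 days back gives 2087-05-06.
Adding -10 months to 2087-05-06 gives 2086-07-06.
Adding -4 years to 2086-07-06 gives 2082-07-06.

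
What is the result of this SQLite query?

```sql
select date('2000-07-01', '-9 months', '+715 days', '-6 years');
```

1995-09-15

Adding -9 months to 2000-07-01 gives 1999-10-01.
Applying '+715 days' to 1999-10-01: counting 715 days forward gives 2001-09-15.
Adding -6 years to 2001-09-15 gives 1995-09-15.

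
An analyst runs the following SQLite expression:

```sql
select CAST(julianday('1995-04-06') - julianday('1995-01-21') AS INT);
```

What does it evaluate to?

10 days remain in January 1995 after the 21st (31 − 21).
February 1995: 28 days.
March 1995: 31 days.
Then 6 days into April 1995.
Total: 10 + 28 + 31 + 6 = 75.

75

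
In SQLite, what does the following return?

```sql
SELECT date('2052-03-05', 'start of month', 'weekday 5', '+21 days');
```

2052-03-22

`start of month` rewinds 2052-03-05 to 2052-03-01.
`weekday 5` advances to the next Friday; 2052-03-01 is already a Friday, so it stays at 2052-03-01.
Advancing 21 more days within March lands on 2052-03-22.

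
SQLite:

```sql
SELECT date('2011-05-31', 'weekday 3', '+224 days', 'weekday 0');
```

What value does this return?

2012-01-15

`weekday 3` advances to the next Wednesday; 2011-05-31 is a Tuesday, so it moves forward to 2011-06-01.
Applying '+224 days' to 2011-06-01: counting 224 days forward gives 2012-01-11.
`weekday 0` advances to the next Sunday; 2012-01-11 is a Wednesday, so it moves forward to 2012-01-15.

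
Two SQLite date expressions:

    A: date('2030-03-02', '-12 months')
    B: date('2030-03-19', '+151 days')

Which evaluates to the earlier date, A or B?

A = 2029-03-02.
B = 2030-08-17.
A is earlier.

A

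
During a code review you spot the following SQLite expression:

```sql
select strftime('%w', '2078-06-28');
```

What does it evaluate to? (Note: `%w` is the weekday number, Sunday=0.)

2078-06-28 is a Tuesday; with Sunday=0 that is 2.

2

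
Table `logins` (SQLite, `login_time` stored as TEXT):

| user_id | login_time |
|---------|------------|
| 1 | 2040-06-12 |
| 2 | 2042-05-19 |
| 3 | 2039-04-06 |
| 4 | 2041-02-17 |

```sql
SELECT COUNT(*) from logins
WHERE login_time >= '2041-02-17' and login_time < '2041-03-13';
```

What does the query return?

Rows in [2041-02-17, 2041-03-13): 2041-02-17 → 1 row.

1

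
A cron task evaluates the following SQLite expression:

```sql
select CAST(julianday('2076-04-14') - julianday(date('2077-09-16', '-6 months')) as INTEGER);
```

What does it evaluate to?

-336

Adding -6 months to 2077-09-16 gives 2077-03-16.
16 days remain in April 2076 after the 14th (30 − 14).
Full months from May 2076 through February 2077 contribute their day counts.
Then 16 days into March 2077.
Total: 16 + 31 + 30 + 31 + 31 + 30 + 31 + 30 + 31 + 31 + 28 + 16 = 336.
The subtraction is earlier − later, so the result is −336 → -336.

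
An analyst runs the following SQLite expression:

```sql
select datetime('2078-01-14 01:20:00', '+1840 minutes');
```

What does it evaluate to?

1840 minutes = 30h 40m; +1840 minutes from 2078-01-14 01:20:00 is 2078-01-15 08:00:00 (crosses midnight).

2078-01-15 08:00:00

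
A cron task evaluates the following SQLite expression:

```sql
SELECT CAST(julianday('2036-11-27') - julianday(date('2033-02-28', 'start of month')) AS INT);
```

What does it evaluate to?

`start of month` rewinds 2033-02-28 to 2033-02-01.
27 days remain in February 2033 after the 1st (28 − 1).
Full months from March 2033 through October 2036 contribute their day counts.
Then 27 days into November 2036.
Total: 27 + 31 + 30 + 31 + 30 + 31 + 31 + 30 + 31 + 30 + 31 + 31 + 28 + 31 + 30 + 31 + 30 + 31 + 31 + 30 + 31 + 30 + 31 + 31 + 28 + 31 + 30 + 31 + 30 + 31 + 31 + 30 + 31 + 30 + 31 + 31 + 29 + 31 + 30 + 31 + 30 + 31 + 31 + 30 + 31 + 27 = 1395.

1395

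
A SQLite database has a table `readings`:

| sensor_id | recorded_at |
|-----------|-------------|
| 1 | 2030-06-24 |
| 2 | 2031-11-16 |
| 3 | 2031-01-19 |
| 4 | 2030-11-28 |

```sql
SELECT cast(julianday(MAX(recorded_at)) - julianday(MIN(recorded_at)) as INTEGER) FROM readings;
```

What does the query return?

510

MIN = 2030-06-24, MAX = 2031-11-16.
6 days remain in June 2030 after the 24th (30 − 24).
Full months from July 2030 through October 2031 contribute their day counts.
Then 16 days into November 2031.
Total: 6 + 31 + 31 + 30 + 31 + 30 + 31 + 31 + 28 + 31 + 30 + 31 + 30 + 31 + 31 + 30 + 31 + 16 = 510.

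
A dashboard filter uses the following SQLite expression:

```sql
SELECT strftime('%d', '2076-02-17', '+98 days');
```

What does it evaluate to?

First apply '+98 days': 2076-02-17 → 2076-05-25.
`%d` extracts the 2-digit day of month: 25.

25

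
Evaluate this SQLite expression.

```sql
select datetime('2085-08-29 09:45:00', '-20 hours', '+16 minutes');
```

2085-08-28 14:01:00

-20 hours from 2085-08-29 09:45:00 is 2085-08-28 13:45:00 (crosses midnight).
+16 minutes from 2085-08-28 13:45:00 is 2085-08-28 14:01:00.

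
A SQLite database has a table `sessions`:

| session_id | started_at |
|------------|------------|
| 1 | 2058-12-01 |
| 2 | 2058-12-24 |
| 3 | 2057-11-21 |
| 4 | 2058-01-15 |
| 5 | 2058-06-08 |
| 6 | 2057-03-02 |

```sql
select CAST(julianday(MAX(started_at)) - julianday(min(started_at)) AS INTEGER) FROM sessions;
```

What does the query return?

MIN = 2057-03-02, MAX = 2058-12-24.
29 days remain in March 2057 after the 2nd (31 − 2).
Full months from April 2057 through November 2058 contribute their day counts.
Then 24 days into December 2058.
Total: 29 + 30 + 31 + 30 + 31 + 31 + 30 + 31 + 30 + 31 + 31 + 28 + 31 + 30 + 31 + 30 + 31 + 31 + 30 + 31 + 30 + 24 = 662.

662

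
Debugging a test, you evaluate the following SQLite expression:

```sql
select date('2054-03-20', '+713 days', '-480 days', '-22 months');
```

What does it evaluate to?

2053-01-08

Applying '+713 days' to 2054-03-20: counting 713 days forward gives 2056-03-02.
Applying '-480 days' to 2056-03-02: counting 480 days back gives 2054-11-08.
Adding -22 months to 2054-11-08 gives 2053-01-08.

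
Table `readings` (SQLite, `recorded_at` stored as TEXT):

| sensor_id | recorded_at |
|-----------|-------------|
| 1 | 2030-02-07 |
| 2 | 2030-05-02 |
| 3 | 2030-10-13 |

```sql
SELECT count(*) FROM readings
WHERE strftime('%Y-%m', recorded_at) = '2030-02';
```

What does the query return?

1

Rows with year-month 2030-02: 2030-02-07 → 1.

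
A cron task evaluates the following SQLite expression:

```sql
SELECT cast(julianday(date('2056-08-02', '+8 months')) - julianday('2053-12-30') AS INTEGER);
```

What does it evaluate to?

Adding +8 months to 2056-08-02 gives 2057-04-02.
1 day remains in December 2053 after the 30th (31 − 30).
Full months from January 2054 through March 2057 contribute their day counts.
Then 2 days into April 2057.
Total: 1 + 31 + 28 + 31 + 30 + 31 + 30 + 31 + 31 + 30 + 31 + 30 + 31 + 31 + 28 + 31 + 30 + 31 + 30 + 31 + 31 + 30 + 31 + 30 + 31 + 31 + 29 + 31 + 30 + 31 + 30 + 31 + 31 + 30 + 31 + 30 + 31 + 31 + 28 + 31 + 2 = 1189.

1189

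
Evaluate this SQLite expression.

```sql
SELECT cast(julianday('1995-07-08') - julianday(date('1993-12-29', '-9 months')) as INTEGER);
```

831

Adding -9 months to 1993-12-29 gives 1993-03-29.
2 days remain in March 1993 after the 29th (31 − 29).
Full months from April 1993 through June 1995 contribute their day counts.
Then 8 days into July 1995.
Total: 2 + 30 + 31 + 30 + 31 + 31 + 30 + 31 + 30 + 31 + 31 + 28 + 31 + 30 + 31 + 30 + 31 + 31 + 30 + 31 + 30 + 31 + 31 + 28 + 31 + 30 + 31 + 30 + 8 = 831.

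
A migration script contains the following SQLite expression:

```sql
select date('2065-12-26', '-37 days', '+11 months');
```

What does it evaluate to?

2066-10-19

Going back 26 days from 2065-12-26 reaches 2065-11-30 (last day of November, 30 days).
Going back 11 days within November lands on 2065-11-19.
Adding +11 months to 2065-11-19 gives 2066-10-19.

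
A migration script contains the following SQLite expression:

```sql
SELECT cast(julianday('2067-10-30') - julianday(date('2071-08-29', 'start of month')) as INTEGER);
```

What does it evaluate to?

-1371

`start of month` rewinds 2071-08-29 to 2071-08-01.
1 day remains in October 2067 after the 30th (31 − 30).
Full months from November 2067 through July 2071 contribute their day counts.
Then 1 day into August 2071.
Total: 1 + 30 + 31 + 31 + 29 + 31 + 30 + 31 + 30 + 31 + 31 + 30 + 31 + 30 + 31 + 31 + 28 + 31 + 30 + 31 + 30 + 31 + 31 + 30 + 31 + 30 + 31 + 31 + 28 + 31 + 30 + 31 + 30 + 31 + 31 + 30 + 31 + 30 + 31 + 31 + 28 + 31 + 30 + 31 + 30 + 31 + 1 = 1371.
The subtraction is earlier − later, so the result is −1371 → -1371.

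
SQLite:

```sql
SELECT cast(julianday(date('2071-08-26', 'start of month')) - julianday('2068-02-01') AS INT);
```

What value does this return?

1277

`start of month` rewinds 2071-08-26 to 2071-08-01.
28 days remain in February 2068 after the 1st (29 − 1).
Full months from March 2068 through July 2071 contribute their day counts.
Then 1 day into August 2071.
Total: 28 + 31 + 30 + 31 + 30 + 31 + 31 + 30 + 31 + 30 + 31 + 31 + 28 + 31 + 30 + 31 + 30 + 31 + 31 + 30 + 31 + 30 + 31 + 31 + 28 + 31 + 30 + 31 + 30 + 31 + 31 + 30 + 31 + 30 + 31 + 31 + 28 + 31 + 30 + 31 + 30 + 31 + 1 = 1277.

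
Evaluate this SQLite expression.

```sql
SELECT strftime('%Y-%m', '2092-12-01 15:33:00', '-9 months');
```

2092-03

First apply '-9 months': 2092-12-01 15:33:00 → 2092-03-01 15:33:00.
`%Y-%m` extracts the year-month: 2092-03.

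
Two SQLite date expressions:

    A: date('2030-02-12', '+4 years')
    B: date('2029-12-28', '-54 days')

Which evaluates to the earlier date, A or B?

B

A = 2034-02-12.
B = 2029-11-04.
B is earlier.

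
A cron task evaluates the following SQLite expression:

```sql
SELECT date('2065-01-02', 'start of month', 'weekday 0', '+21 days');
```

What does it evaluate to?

`start of month` rewinds 2065-01-02 to 2065-01-01.
`weekday 0` advances to the next Sunday; 2065-01-01 is a Thursday, so it moves forward to 2065-01-04.
Advancing 21 more days within January lands on 2065-01-25.

2065-01-25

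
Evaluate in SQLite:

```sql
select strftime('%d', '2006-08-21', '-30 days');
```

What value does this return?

First apply '-30 days': 2006-08-21 → 2006-07-22.
`%d` extracts the 2-digit day of month: 22.

22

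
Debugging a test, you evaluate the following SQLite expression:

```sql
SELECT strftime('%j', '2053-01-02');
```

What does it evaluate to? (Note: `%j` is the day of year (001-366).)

Day-of-year for 2053-01-02: days since 2053-01-01 inclusive = 2, zero-padded to 002.

002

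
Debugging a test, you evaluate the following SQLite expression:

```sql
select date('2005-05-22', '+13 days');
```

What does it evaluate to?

2005-06-04

May 2005 has 31 days; 9 remain after the 22nd, so 10 days reach 2005-06-01.
Advancing 3 more days within June lands on 2005-06-04.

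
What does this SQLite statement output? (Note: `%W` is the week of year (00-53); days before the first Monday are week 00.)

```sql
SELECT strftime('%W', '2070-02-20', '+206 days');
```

36

First apply '+206 days': 2070-02-20 → 2070-09-14.
2070-09-14 is a Sunday. SQLite's %W counts Mondays since the year started; the result is 36.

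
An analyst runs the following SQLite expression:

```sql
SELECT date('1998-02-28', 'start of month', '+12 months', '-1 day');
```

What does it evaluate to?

1999-01-31

`start of month` rewinds 1998-02-28 to 1998-02-01.
Adding +12 months to 1998-02-01 gives 1999-02-01.
Going back 1 day from 1999-02-01 reaches 1999-01-31 (last day of January, 31 days).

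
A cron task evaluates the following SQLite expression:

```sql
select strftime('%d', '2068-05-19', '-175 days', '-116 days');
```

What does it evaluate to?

02

First apply '-175 days', '-116 days': 2068-05-19 → 2067-08-02.
`%d` extracts the 2-digit day of month: 02.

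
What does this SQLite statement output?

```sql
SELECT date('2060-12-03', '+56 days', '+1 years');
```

Applying '+56 days' to 2060-12-03: counting 56 days forward gives 2061-01-28.
Adding +1 year to 2061-01-28 gives 2062-01-28.

2062-01-28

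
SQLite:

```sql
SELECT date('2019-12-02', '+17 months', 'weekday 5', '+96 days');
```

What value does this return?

2021-08-11

Adding +17 months to 2019-12-02 gives 2021-05-02.
`weekday 5` advances to the next Friday; 2021-05-02 is a Sunday, so it moves forward to 2021-05-07.
Applying '+96 days' to 2021-05-07: counting 96 days forward gives 2021-08-11.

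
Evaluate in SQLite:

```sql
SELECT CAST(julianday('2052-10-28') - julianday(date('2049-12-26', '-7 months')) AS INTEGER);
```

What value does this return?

Adding -7 months to 2049-12-26 gives 2049-05-26.
5 days remain in May 2049 after the 26th (31 − 26).
Full months from June 2049 through September 2052 contribute their day counts.
Then 28 days into October 2052.
Total: 5 + 30 + 31 + 31 + 30 + 31 + 30 + 31 + 31 + 28 + 31 + 30 + 31 + 30 + 31 + 31 + 30 + 31 + 30 + 31 + 31 + 28 + 31 + 30 + 31 + 30 + 31 + 31 + 30 + 31 + 30 + 31 + 31 + 29 + 31 + 30 + 31 + 30 + 31 + 31 + 30 + 28 = 1251.

1251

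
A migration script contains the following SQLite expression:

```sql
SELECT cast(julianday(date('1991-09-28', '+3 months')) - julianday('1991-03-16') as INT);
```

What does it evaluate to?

Adding +3 months to 1991-09-28 gives 1991-12-28.
15 days remain in March 1991 after the 16th (31 − 16).
Full months from April 1991 through November 1991 contribute their day counts.
Then 28 days into December 1991.
Total: 15 + 30 + 31 + 30 + 31 + 31 + 30 + 31 + 30 + 28 = 287.

287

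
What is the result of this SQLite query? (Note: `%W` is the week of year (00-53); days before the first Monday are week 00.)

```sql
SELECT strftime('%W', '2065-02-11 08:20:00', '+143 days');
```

26

First apply '+143 days': 2065-02-11 08:20:00 → 2065-07-04 08:20:00.
2065-07-04 is a Saturday. SQLite's %W counts Mondays since the year started; the result is 26.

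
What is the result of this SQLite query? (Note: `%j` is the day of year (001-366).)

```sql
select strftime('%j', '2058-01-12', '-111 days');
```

266

First apply '-111 days': 2058-01-12 → 2057-09-23.
Day-of-year for 2057-09-23: days since 2057-01-01 inclusive = 266, zero-padded to 266.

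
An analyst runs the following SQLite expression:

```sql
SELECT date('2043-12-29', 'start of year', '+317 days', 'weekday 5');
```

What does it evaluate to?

`start of year` rewinds 2043-12-29 to 2043-01-01.
Applying '+317 days' to 2043-01-01: counting 317 days forward gives 2043-11-14.
`weekday 5` advances to the next Friday; 2043-11-14 is a Saturday, so it moves forward to 2043-11-20.

2043-11-20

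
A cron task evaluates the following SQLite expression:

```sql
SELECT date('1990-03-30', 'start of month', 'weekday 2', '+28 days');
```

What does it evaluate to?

1990-04-03

`start of month` rewinds 1990-03-30 to 1990-03-01.
`weekday 2` advances to the next Tuesday; 1990-03-01 is a Thursday, so it moves forward to 1990-03-06.
March 1990 has 31 days; 25 remain after the 6th, so 26 days reach 1990-04-01.
Advancing 2 more days within April lands on 1990-04-03.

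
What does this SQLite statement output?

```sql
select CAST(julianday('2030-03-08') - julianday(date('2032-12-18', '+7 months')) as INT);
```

-1228

Adding +7 months to 2032-12-18 gives 2033-07-18.
23 days remain in March 2030 after the 8th (31 − 8).
Full months from April 2030 through June 2033 contribute their day counts.
Then 18 days into July 2033.
Total: 23 + 30 + 31 + 30 + 31 + 31 + 30 + 31 + 30 + 31 + 31 + 28 + 31 + 30 + 31 + 30 + 31 + 31 + 30 + 31 + 30 + 31 + 31 + 29 + 31 + 30 + 31 + 30 + 31 + 31 + 30 + 31 + 30 + 31 + 31 + 28 + 31 + 30 + 31 + 30 + 18 = 1228.
The subtraction is earlier − later, so the result is −1228 → -1228.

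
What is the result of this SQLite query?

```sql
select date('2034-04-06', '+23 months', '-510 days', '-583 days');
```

Adding +23 months to 2034-04-06 gives 2036-03-06.
Applying '-510 days' to 2036-03-06: counting 510 days back gives 2034-10-13.
Applying '-583 days' to 2034-10-13: counting 583 days back gives 2033-03-09.

2033-03-09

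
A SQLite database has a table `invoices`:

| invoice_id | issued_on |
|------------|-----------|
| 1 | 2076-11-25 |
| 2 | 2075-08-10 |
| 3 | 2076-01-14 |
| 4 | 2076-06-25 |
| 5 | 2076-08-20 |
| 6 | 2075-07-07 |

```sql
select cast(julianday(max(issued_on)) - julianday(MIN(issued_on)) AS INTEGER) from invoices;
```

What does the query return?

MIN = 2075-07-07, MAX = 2076-11-25.
24 days remain in July 2075 after the 7th (31 − 7).
Full months from August 2075 through October 2076 contribute their day counts.
Then 25 days into November 2076.
Total: 24 + 31 + 30 + 31 + 30 + 31 + 31 + 29 + 31 + 30 + 31 + 30 + 31 + 31 + 30 + 31 + 25 = 507.

507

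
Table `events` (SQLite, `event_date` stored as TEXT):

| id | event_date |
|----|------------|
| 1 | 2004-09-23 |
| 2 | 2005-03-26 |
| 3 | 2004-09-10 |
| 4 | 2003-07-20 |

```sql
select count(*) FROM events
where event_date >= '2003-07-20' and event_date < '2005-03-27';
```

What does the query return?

Rows in [2003-07-20, 2005-03-27): 2004-09-23, 2005-03-26, 2004-09-10, 2003-07-20 → 4 rows.

4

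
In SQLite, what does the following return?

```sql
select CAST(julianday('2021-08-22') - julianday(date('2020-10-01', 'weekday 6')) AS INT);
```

323

`weekday 6` advances to the next Saturday; 2020-10-01 is a Thursday, so it moves forward to 2020-10-03.
28 days remain in October 2020 after the 3rd (31 − 3).
Full months from November 2020 through July 2021 contribute their day counts.
Then 22 days into August 2021.
Total: 28 + 30 + 31 + 31 + 28 + 31 + 30 + 31 + 30 + 31 + 22 = 323.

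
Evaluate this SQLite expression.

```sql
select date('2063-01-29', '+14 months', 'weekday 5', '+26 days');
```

Adding +14 months to 2063-01-29 gives 2064-03-29.
`weekday 5` advances to the next Friday; 2064-03-29 is a Saturday, so it moves forward to 2064-04-04.
Advancing 26 more days within April lands on 2064-04-30.

2064-04-30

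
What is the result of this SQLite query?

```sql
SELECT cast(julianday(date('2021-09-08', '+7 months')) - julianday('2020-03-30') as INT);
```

Adding +7 months to 2021-09-08 gives 2022-04-08.
1 day remains in March 2020 after the 30th (31 − 30).
Full months from April 2020 through March 2022 contribute their day counts.
Then 8 days into April 2022.
Total: 1 + 30 + 31 + 30 + 31 + 31 + 30 + 31 + 30 + 31 + 31 + 28 + 31 + 30 + 31 + 30 + 31 + 31 + 30 + 31 + 30 + 31 + 31 + 28 + 31 + 8 = 739.

739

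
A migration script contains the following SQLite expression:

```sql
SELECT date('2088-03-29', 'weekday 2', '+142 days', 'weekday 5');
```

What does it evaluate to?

2088-08-20

`weekday 2` advances to the next Tuesday; 2088-03-29 is a Monday, so it moves forward to 2088-03-30.
Applying '+142 days' to 2088-03-30: counting 142 days forward gives 2088-08-19.
`weekday 5` advances to the next Friday; 2088-08-19 is a Thursday, so it moves forward to 2088-08-20.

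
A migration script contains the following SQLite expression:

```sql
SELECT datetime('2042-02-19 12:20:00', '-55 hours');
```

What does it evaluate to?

2042-02-17 05:20:00

-55 hours from 2042-02-19 12:20:00 is 2042-02-17 05:20:00 (crosses midnight).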